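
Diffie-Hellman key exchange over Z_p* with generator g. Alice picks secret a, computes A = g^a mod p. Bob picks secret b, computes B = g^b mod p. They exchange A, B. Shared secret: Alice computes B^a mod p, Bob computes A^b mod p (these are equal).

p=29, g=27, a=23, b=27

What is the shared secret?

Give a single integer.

A = 27^23 mod 29  (bits of 23 = 10111)
  bit 0 = 1: r = r^2 * 27 mod 29 = 1^2 * 27 = 1*27 = 27
  bit 1 = 0: r = r^2 mod 29 = 27^2 = 4
  bit 2 = 1: r = r^2 * 27 mod 29 = 4^2 * 27 = 16*27 = 26
  bit 3 = 1: r = r^2 * 27 mod 29 = 26^2 * 27 = 9*27 = 11
  bit 4 = 1: r = r^2 * 27 mod 29 = 11^2 * 27 = 5*27 = 19
  -> A = 19
B = 27^27 mod 29  (bits of 27 = 11011)
  bit 0 = 1: r = r^2 * 27 mod 29 = 1^2 * 27 = 1*27 = 27
  bit 1 = 1: r = r^2 * 27 mod 29 = 27^2 * 27 = 4*27 = 21
  bit 2 = 0: r = r^2 mod 29 = 21^2 = 6
  bit 3 = 1: r = r^2 * 27 mod 29 = 6^2 * 27 = 7*27 = 15
  bit 4 = 1: r = r^2 * 27 mod 29 = 15^2 * 27 = 22*27 = 14
  -> B = 14
s = B^a = 14^23 mod 29  (bits of 23 = 10111)
  bit 0 = 1: r = r^2 * 14 mod 29 = 1^2 * 14 = 1*14 = 14
  bit 1 = 0: r = r^2 mod 29 = 14^2 = 22
  bit 2 = 1: r = r^2 * 14 mod 29 = 22^2 * 14 = 20*14 = 19
  bit 3 = 1: r = r^2 * 14 mod 29 = 19^2 * 14 = 13*14 = 8
  bit 4 = 1: r = r^2 * 14 mod 29 = 8^2 * 14 = 6*14 = 26
  -> s = B^a = 26

Answer: 26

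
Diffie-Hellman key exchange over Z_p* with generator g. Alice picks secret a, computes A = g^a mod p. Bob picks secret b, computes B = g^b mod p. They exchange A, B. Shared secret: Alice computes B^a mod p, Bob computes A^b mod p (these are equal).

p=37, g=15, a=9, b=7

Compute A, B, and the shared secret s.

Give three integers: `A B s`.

A = 15^9 mod 37  (bits of 9 = 1001)
  bit 0 = 1: r = r^2 * 15 mod 37 = 1^2 * 15 = 1*15 = 15
  bit 1 = 0: r = r^2 mod 37 = 15^2 = 3
  bit 2 = 0: r = r^2 mod 37 = 3^2 = 9
  bit 3 = 1: r = r^2 * 15 mod 37 = 9^2 * 15 = 7*15 = 31
  -> A = 31
B = 15^7 mod 37  (bits of 7 = 111)
  bit 0 = 1: r = r^2 * 15 mod 37 = 1^2 * 15 = 1*15 = 15
  bit 1 = 1: r = r^2 * 15 mod 37 = 15^2 * 15 = 3*15 = 8
  bit 2 = 1: r = r^2 * 15 mod 37 = 8^2 * 15 = 27*15 = 35
  -> B = 35
s = B^a = 35^9 mod 37  (bits of 9 = 1001)
  bit 0 = 1: r = r^2 * 35 mod 37 = 1^2 * 35 = 1*35 = 35
  bit 1 = 0: r = r^2 mod 37 = 35^2 = 4
  bit 2 = 0: r = r^2 mod 37 = 4^2 = 16
  bit 3 = 1: r = r^2 * 35 mod 37 = 16^2 * 35 = 34*35 = 6
  -> s = B^a = 6

Answer: 31 35 6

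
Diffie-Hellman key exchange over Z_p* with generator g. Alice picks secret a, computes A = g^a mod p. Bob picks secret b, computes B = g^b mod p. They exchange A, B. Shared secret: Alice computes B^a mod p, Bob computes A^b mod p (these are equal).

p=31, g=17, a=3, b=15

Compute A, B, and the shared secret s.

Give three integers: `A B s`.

Answer: 15 30 30

Derivation:
A = 17^3 mod 31  (bits of 3 = 11)
  bit 0 = 1: r = r^2 * 17 mod 31 = 1^2 * 17 = 1*17 = 17
  bit 1 = 1: r = r^2 * 17 mod 31 = 17^2 * 17 = 10*17 = 15
  -> A = 15
B = 17^15 mod 31  (bits of 15 = 1111)
  bit 0 = 1: r = r^2 * 17 mod 31 = 1^2 * 17 = 1*17 = 17
  bit 1 = 1: r = r^2 * 17 mod 31 = 17^2 * 17 = 10*17 = 15
  bit 2 = 1: r = r^2 * 17 mod 31 = 15^2 * 17 = 8*17 = 12
  bit 3 = 1: r = r^2 * 17 mod 31 = 12^2 * 17 = 20*17 = 30
  -> B = 30
s = B^a = 30^3 mod 31  (bits of 3 = 11)
  bit 0 = 1: r = r^2 * 30 mod 31 = 1^2 * 30 = 1*30 = 30
  bit 1 = 1: r = r^2 * 30 mod 31 = 30^2 * 30 = 1*30 = 30
  -> s = B^a = 30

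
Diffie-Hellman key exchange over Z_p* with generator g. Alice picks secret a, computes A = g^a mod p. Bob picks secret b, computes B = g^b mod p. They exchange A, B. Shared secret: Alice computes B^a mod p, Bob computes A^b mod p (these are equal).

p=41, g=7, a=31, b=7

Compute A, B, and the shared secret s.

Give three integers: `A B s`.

A = 7^31 mod 41  (bits of 31 = 11111)
  bit 0 = 1: r = r^2 * 7 mod 41 = 1^2 * 7 = 1*7 = 7
  bit 1 = 1: r = r^2 * 7 mod 41 = 7^2 * 7 = 8*7 = 15
  bit 2 = 1: r = r^2 * 7 mod 41 = 15^2 * 7 = 20*7 = 17
  bit 3 = 1: r = r^2 * 7 mod 41 = 17^2 * 7 = 2*7 = 14
  bit 4 = 1: r = r^2 * 7 mod 41 = 14^2 * 7 = 32*7 = 19
  -> A = 19
B = 7^7 mod 41  (bits of 7 = 111)
  bit 0 = 1: r = r^2 * 7 mod 41 = 1^2 * 7 = 1*7 = 7
  bit 1 = 1: r = r^2 * 7 mod 41 = 7^2 * 7 = 8*7 = 15
  bit 2 = 1: r = r^2 * 7 mod 41 = 15^2 * 7 = 20*7 = 17
  -> B = 17
s = B^a = 17^31 mod 41  (bits of 31 = 11111)
  bit 0 = 1: r = r^2 * 17 mod 41 = 1^2 * 17 = 1*17 = 17
  bit 1 = 1: r = r^2 * 17 mod 41 = 17^2 * 17 = 2*17 = 34
  bit 2 = 1: r = r^2 * 17 mod 41 = 34^2 * 17 = 8*17 = 13
  bit 3 = 1: r = r^2 * 17 mod 41 = 13^2 * 17 = 5*17 = 3
  bit 4 = 1: r = r^2 * 17 mod 41 = 3^2 * 17 = 9*17 = 30
  -> s = B^a = 30

Answer: 19 17 30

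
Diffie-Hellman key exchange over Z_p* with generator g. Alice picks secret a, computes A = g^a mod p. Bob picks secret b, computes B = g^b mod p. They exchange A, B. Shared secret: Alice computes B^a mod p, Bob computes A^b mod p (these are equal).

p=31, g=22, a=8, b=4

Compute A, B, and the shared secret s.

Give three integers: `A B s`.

Answer: 28 20 19

Derivation:
A = 22^8 mod 31  (bits of 8 = 1000)
  bit 0 = 1: r = r^2 * 22 mod 31 = 1^2 * 22 = 1*22 = 22
  bit 1 = 0: r = r^2 mod 31 = 22^2 = 19
  bit 2 = 0: r = r^2 mod 31 = 19^2 = 20
  bit 3 = 0: r = r^2 mod 31 = 20^2 = 28
  -> A = 28
B = 22^4 mod 31  (bits of 4 = 100)
  bit 0 = 1: r = r^2 * 22 mod 31 = 1^2 * 22 = 1*22 = 22
  bit 1 = 0: r = r^2 mod 31 = 22^2 = 19
  bit 2 = 0: r = r^2 mod 31 = 19^2 = 20
  -> B = 20
s = B^a = 20^8 mod 31  (bits of 8 = 1000)
  bit 0 = 1: r = r^2 * 20 mod 31 = 1^2 * 20 = 1*20 = 20
  bit 1 = 0: r = r^2 mod 31 = 20^2 = 28
  bit 2 = 0: r = r^2 mod 31 = 28^2 = 9
  bit 3 = 0: r = r^2 mod 31 = 9^2 = 19
  -> s = B^a = 19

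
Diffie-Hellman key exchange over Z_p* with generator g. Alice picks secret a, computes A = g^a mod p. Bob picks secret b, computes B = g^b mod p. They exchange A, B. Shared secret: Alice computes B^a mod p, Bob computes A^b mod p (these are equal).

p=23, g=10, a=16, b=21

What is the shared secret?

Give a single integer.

A = 10^16 mod 23  (bits of 16 = 10000)
  bit 0 = 1: r = r^2 * 10 mod 23 = 1^2 * 10 = 1*10 = 10
  bit 1 = 0: r = r^2 mod 23 = 10^2 = 8
  bit 2 = 0: r = r^2 mod 23 = 8^2 = 18
  bit 3 = 0: r = r^2 mod 23 = 18^2 = 2
  bit 4 = 0: r = r^2 mod 23 = 2^2 = 4
  -> A = 4
B = 10^21 mod 23  (bits of 21 = 10101)
  bit 0 = 1: r = r^2 * 10 mod 23 = 1^2 * 10 = 1*10 = 10
  bit 1 = 0: r = r^2 mod 23 = 10^2 = 8
  bit 2 = 1: r = r^2 * 10 mod 23 = 8^2 * 10 = 18*10 = 19
  bit 3 = 0: r = r^2 mod 23 = 19^2 = 16
  bit 4 = 1: r = r^2 * 10 mod 23 = 16^2 * 10 = 3*10 = 7
  -> B = 7
s = B^a = 7^16 mod 23  (bits of 16 = 10000)
  bit 0 = 1: r = r^2 * 7 mod 23 = 1^2 * 7 = 1*7 = 7
  bit 1 = 0: r = r^2 mod 23 = 7^2 = 3
  bit 2 = 0: r = r^2 mod 23 = 3^2 = 9
  bit 3 = 0: r = r^2 mod 23 = 9^2 = 12
  bit 4 = 0: r = r^2 mod 23 = 12^2 = 6
  -> s = B^a = 6

Answer: 6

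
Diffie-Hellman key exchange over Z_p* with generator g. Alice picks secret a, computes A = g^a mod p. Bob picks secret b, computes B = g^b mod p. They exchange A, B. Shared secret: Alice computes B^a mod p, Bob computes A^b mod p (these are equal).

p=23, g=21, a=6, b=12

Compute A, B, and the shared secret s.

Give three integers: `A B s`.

Answer: 18 2 18

Derivation:
A = 21^6 mod 23  (bits of 6 = 110)
  bit 0 = 1: r = r^2 * 21 mod 23 = 1^2 * 21 = 1*21 = 21
  bit 1 = 1: r = r^2 * 21 mod 23 = 21^2 * 21 = 4*21 = 15
  bit 2 = 0: r = r^2 mod 23 = 15^2 = 18
  -> A = 18
B = 21^12 mod 23  (bits of 12 = 1100)
  bit 0 = 1: r = r^2 * 21 mod 23 = 1^2 * 21 = 1*21 = 21
  bit 1 = 1: r = r^2 * 21 mod 23 = 21^2 * 21 = 4*21 = 15
  bit 2 = 0: r = r^2 mod 23 = 15^2 = 18
  bit 3 = 0: r = r^2 mod 23 = 18^2 = 2
  -> B = 2
s = B^a = 2^6 mod 23  (bits of 6 = 110)
  bit 0 = 1: r = r^2 * 2 mod 23 = 1^2 * 2 = 1*2 = 2
  bit 1 = 1: r = r^2 * 2 mod 23 = 2^2 * 2 = 4*2 = 8
  bit 2 = 0: r = r^2 mod 23 = 8^2 = 18
  -> s = B^a = 18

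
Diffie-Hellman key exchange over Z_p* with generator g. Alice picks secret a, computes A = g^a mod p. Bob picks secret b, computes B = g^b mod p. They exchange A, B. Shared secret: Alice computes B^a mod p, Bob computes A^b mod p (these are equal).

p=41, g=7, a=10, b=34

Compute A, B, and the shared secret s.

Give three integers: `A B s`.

Answer: 9 39 40

Derivation:
A = 7^10 mod 41  (bits of 10 = 1010)
  bit 0 = 1: r = r^2 * 7 mod 41 = 1^2 * 7 = 1*7 = 7
  bit 1 = 0: r = r^2 mod 41 = 7^2 = 8
  bit 2 = 1: r = r^2 * 7 mod 41 = 8^2 * 7 = 23*7 = 38
  bit 3 = 0: r = r^2 mod 41 = 38^2 = 9
  -> A = 9
B = 7^34 mod 41  (bits of 34 = 100010)
  bit 0 = 1: r = r^2 * 7 mod 41 = 1^2 * 7 = 1*7 = 7
  bit 1 = 0: r = r^2 mod 41 = 7^2 = 8
  bit 2 = 0: r = r^2 mod 41 = 8^2 = 23
  bit 3 = 0: r = r^2 mod 41 = 23^2 = 37
  bit 4 = 1: r = r^2 * 7 mod 41 = 37^2 * 7 = 16*7 = 30
  bit 5 = 0: r = r^2 mod 41 = 30^2 = 39
  -> B = 39
s = B^a = 39^10 mod 41  (bits of 10 = 1010)
  bit 0 = 1: r = r^2 * 39 mod 41 = 1^2 * 39 = 1*39 = 39
  bit 1 = 0: r = r^2 mod 41 = 39^2 = 4
  bit 2 = 1: r = r^2 * 39 mod 41 = 4^2 * 39 = 16*39 = 9
  bit 3 = 0: r = r^2 mod 41 = 9^2 = 40
  -> s = B^a = 40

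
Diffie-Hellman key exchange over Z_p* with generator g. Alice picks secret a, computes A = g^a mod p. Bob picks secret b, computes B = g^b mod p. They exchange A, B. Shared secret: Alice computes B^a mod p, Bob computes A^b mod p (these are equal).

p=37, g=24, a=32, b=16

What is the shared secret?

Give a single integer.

Answer: 9

Derivation:
A = 24^32 mod 37  (bits of 32 = 100000)
  bit 0 = 1: r = r^2 * 24 mod 37 = 1^2 * 24 = 1*24 = 24
  bit 1 = 0: r = r^2 mod 37 = 24^2 = 21
  bit 2 = 0: r = r^2 mod 37 = 21^2 = 34
  bit 3 = 0: r = r^2 mod 37 = 34^2 = 9
  bit 4 = 0: r = r^2 mod 37 = 9^2 = 7
  bit 5 = 0: r = r^2 mod 37 = 7^2 = 12
  -> A = 12
B = 24^16 mod 37  (bits of 16 = 10000)
  bit 0 = 1: r = r^2 * 24 mod 37 = 1^2 * 24 = 1*24 = 24
  bit 1 = 0: r = r^2 mod 37 = 24^2 = 21
  bit 2 = 0: r = r^2 mod 37 = 21^2 = 34
  bit 3 = 0: r = r^2 mod 37 = 34^2 = 9
  bit 4 = 0: r = r^2 mod 37 = 9^2 = 7
  -> B = 7
s = B^a = 7^32 mod 37  (bits of 32 = 100000)
  bit 0 = 1: r = r^2 * 7 mod 37 = 1^2 * 7 = 1*7 = 7
  bit 1 = 0: r = r^2 mod 37 = 7^2 = 12
  bit 2 = 0: r = r^2 mod 37 = 12^2 = 33
  bit 3 = 0: r = r^2 mod 37 = 33^2 = 16
  bit 4 = 0: r = r^2 mod 37 = 16^2 = 34
  bit 5 = 0: r = r^2 mod 37 = 34^2 = 9
  -> s = B^a = 9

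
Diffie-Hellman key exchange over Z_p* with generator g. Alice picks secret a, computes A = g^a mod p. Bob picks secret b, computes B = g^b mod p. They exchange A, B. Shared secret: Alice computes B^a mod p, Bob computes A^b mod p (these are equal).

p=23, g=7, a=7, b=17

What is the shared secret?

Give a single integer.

Answer: 15

Derivation:
A = 7^7 mod 23  (bits of 7 = 111)
  bit 0 = 1: r = r^2 * 7 mod 23 = 1^2 * 7 = 1*7 = 7
  bit 1 = 1: r = r^2 * 7 mod 23 = 7^2 * 7 = 3*7 = 21
  bit 2 = 1: r = r^2 * 7 mod 23 = 21^2 * 7 = 4*7 = 5
  -> A = 5
B = 7^17 mod 23  (bits of 17 = 10001)
  bit 0 = 1: r = r^2 * 7 mod 23 = 1^2 * 7 = 1*7 = 7
  bit 1 = 0: r = r^2 mod 23 = 7^2 = 3
  bit 2 = 0: r = r^2 mod 23 = 3^2 = 9
  bit 3 = 0: r = r^2 mod 23 = 9^2 = 12
  bit 4 = 1: r = r^2 * 7 mod 23 = 12^2 * 7 = 6*7 = 19
  -> B = 19
s = B^a = 19^7 mod 23  (bits of 7 = 111)
  bit 0 = 1: r = r^2 * 19 mod 23 = 1^2 * 19 = 1*19 = 19
  bit 1 = 1: r = r^2 * 19 mod 23 = 19^2 * 19 = 16*19 = 5
  bit 2 = 1: r = r^2 * 19 mod 23 = 5^2 * 19 = 2*19 = 15
  -> s = B^a = 15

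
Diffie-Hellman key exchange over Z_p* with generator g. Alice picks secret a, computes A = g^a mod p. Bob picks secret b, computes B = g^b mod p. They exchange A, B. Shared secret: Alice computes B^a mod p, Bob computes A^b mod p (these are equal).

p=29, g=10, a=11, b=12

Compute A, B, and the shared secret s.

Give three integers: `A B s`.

Answer: 2 20 7

Derivation:
A = 10^11 mod 29  (bits of 11 = 1011)
  bit 0 = 1: r = r^2 * 10 mod 29 = 1^2 * 10 = 1*10 = 10
  bit 1 = 0: r = r^2 mod 29 = 10^2 = 13
  bit 2 = 1: r = r^2 * 10 mod 29 = 13^2 * 10 = 24*10 = 8
  bit 3 = 1: r = r^2 * 10 mod 29 = 8^2 * 10 = 6*10 = 2
  -> A = 2
B = 10^12 mod 29  (bits of 12 = 1100)
  bit 0 = 1: r = r^2 * 10 mod 29 = 1^2 * 10 = 1*10 = 10
  bit 1 = 1: r = r^2 * 10 mod 29 = 10^2 * 10 = 13*10 = 14
  bit 2 = 0: r = r^2 mod 29 = 14^2 = 22
  bit 3 = 0: r = r^2 mod 29 = 22^2 = 20
  -> B = 20
s = B^a = 20^11 mod 29  (bits of 11 = 1011)
  bit 0 = 1: r = r^2 * 20 mod 29 = 1^2 * 20 = 1*20 = 20
  bit 1 = 0: r = r^2 mod 29 = 20^2 = 23
  bit 2 = 1: r = r^2 * 20 mod 29 = 23^2 * 20 = 7*20 = 24
  bit 3 = 1: r = r^2 * 20 mod 29 = 24^2 * 20 = 25*20 = 7
  -> s = B^a = 7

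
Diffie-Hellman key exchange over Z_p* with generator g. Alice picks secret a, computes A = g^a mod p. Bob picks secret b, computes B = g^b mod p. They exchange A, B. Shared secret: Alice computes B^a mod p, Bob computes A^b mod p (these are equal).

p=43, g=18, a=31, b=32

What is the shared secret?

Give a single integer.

A = 18^31 mod 43  (bits of 31 = 11111)
  bit 0 = 1: r = r^2 * 18 mod 43 = 1^2 * 18 = 1*18 = 18
  bit 1 = 1: r = r^2 * 18 mod 43 = 18^2 * 18 = 23*18 = 27
  bit 2 = 1: r = r^2 * 18 mod 43 = 27^2 * 18 = 41*18 = 7
  bit 3 = 1: r = r^2 * 18 mod 43 = 7^2 * 18 = 6*18 = 22
  bit 4 = 1: r = r^2 * 18 mod 43 = 22^2 * 18 = 11*18 = 26
  -> A = 26
B = 18^32 mod 43  (bits of 32 = 100000)
  bit 0 = 1: r = r^2 * 18 mod 43 = 1^2 * 18 = 1*18 = 18
  bit 1 = 0: r = r^2 mod 43 = 18^2 = 23
  bit 2 = 0: r = r^2 mod 43 = 23^2 = 13
  bit 3 = 0: r = r^2 mod 43 = 13^2 = 40
  bit 4 = 0: r = r^2 mod 43 = 40^2 = 9
  bit 5 = 0: r = r^2 mod 43 = 9^2 = 38
  -> B = 38
s = B^a = 38^31 mod 43  (bits of 31 = 11111)
  bit 0 = 1: r = r^2 * 38 mod 43 = 1^2 * 38 = 1*38 = 38
  bit 1 = 1: r = r^2 * 38 mod 43 = 38^2 * 38 = 25*38 = 4
  bit 2 = 1: r = r^2 * 38 mod 43 = 4^2 * 38 = 16*38 = 6
  bit 3 = 1: r = r^2 * 38 mod 43 = 6^2 * 38 = 36*38 = 35
  bit 4 = 1: r = r^2 * 38 mod 43 = 35^2 * 38 = 21*38 = 24
  -> s = B^a = 24

Answer: 24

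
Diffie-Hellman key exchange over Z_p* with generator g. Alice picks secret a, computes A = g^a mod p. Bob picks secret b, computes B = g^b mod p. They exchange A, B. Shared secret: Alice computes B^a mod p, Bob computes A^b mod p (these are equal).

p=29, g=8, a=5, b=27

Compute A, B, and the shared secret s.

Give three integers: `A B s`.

Answer: 27 11 14

Derivation:
A = 8^5 mod 29  (bits of 5 = 101)
  bit 0 = 1: r = r^2 * 8 mod 29 = 1^2 * 8 = 1*8 = 8
  bit 1 = 0: r = r^2 mod 29 = 8^2 = 6
  bit 2 = 1: r = r^2 * 8 mod 29 = 6^2 * 8 = 7*8 = 27
  -> A = 27
B = 8^27 mod 29  (bits of 27 = 11011)
  bit 0 = 1: r = r^2 * 8 mod 29 = 1^2 * 8 = 1*8 = 8
  bit 1 = 1: r = r^2 * 8 mod 29 = 8^2 * 8 = 6*8 = 19
  bit 2 = 0: r = r^2 mod 29 = 19^2 = 13
  bit 3 = 1: r = r^2 * 8 mod 29 = 13^2 * 8 = 24*8 = 18
  bit 4 = 1: r = r^2 * 8 mod 29 = 18^2 * 8 = 5*8 = 11
  -> B = 11
s = B^a = 11^5 mod 29  (bits of 5 = 101)
  bit 0 = 1: r = r^2 * 11 mod 29 = 1^2 * 11 = 1*11 = 11
  bit 1 = 0: r = r^2 mod 29 = 11^2 = 5
  bit 2 = 1: r = r^2 * 11 mod 29 = 5^2 * 11 = 25*11 = 14
  -> s = B^a = 14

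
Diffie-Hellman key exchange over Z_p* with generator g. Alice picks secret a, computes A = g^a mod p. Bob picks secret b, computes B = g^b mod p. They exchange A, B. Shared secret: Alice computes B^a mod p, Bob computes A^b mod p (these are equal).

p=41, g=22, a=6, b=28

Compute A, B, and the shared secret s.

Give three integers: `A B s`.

A = 22^6 mod 41  (bits of 6 = 110)
  bit 0 = 1: r = r^2 * 22 mod 41 = 1^2 * 22 = 1*22 = 22
  bit 1 = 1: r = r^2 * 22 mod 41 = 22^2 * 22 = 33*22 = 29
  bit 2 = 0: r = r^2 mod 41 = 29^2 = 21
  -> A = 21
B = 22^28 mod 41  (bits of 28 = 11100)
  bit 0 = 1: r = r^2 * 22 mod 41 = 1^2 * 22 = 1*22 = 22
  bit 1 = 1: r = r^2 * 22 mod 41 = 22^2 * 22 = 33*22 = 29
  bit 2 = 1: r = r^2 * 22 mod 41 = 29^2 * 22 = 21*22 = 11
  bit 3 = 0: r = r^2 mod 41 = 11^2 = 39
  bit 4 = 0: r = r^2 mod 41 = 39^2 = 4
  -> B = 4
s = B^a = 4^6 mod 41  (bits of 6 = 110)
  bit 0 = 1: r = r^2 * 4 mod 41 = 1^2 * 4 = 1*4 = 4
  bit 1 = 1: r = r^2 * 4 mod 41 = 4^2 * 4 = 16*4 = 23
  bit 2 = 0: r = r^2 mod 41 = 23^2 = 37
  -> s = B^a = 37

Answer: 21 4 37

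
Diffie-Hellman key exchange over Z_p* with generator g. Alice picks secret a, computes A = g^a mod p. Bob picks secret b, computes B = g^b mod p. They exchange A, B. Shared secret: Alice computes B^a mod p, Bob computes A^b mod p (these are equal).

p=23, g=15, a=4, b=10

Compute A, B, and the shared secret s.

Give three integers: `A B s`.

A = 15^4 mod 23  (bits of 4 = 100)
  bit 0 = 1: r = r^2 * 15 mod 23 = 1^2 * 15 = 1*15 = 15
  bit 1 = 0: r = r^2 mod 23 = 15^2 = 18
  bit 2 = 0: r = r^2 mod 23 = 18^2 = 2
  -> A = 2
B = 15^10 mod 23  (bits of 10 = 1010)
  bit 0 = 1: r = r^2 * 15 mod 23 = 1^2 * 15 = 1*15 = 15
  bit 1 = 0: r = r^2 mod 23 = 15^2 = 18
  bit 2 = 1: r = r^2 * 15 mod 23 = 18^2 * 15 = 2*15 = 7
  bit 3 = 0: r = r^2 mod 23 = 7^2 = 3
  -> B = 3
s = B^a = 3^4 mod 23  (bits of 4 = 100)
  bit 0 = 1: r = r^2 * 3 mod 23 = 1^2 * 3 = 1*3 = 3
  bit 1 = 0: r = r^2 mod 23 = 3^2 = 9
  bit 2 = 0: r = r^2 mod 23 = 9^2 = 12
  -> s = B^a = 12

Answer: 2 3 12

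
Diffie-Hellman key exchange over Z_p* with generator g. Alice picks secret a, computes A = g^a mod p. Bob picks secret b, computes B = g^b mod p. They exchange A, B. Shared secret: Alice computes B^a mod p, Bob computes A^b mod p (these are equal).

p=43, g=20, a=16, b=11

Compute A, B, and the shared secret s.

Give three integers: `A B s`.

A = 20^16 mod 43  (bits of 16 = 10000)
  bit 0 = 1: r = r^2 * 20 mod 43 = 1^2 * 20 = 1*20 = 20
  bit 1 = 0: r = r^2 mod 43 = 20^2 = 13
  bit 2 = 0: r = r^2 mod 43 = 13^2 = 40
  bit 3 = 0: r = r^2 mod 43 = 40^2 = 9
  bit 4 = 0: r = r^2 mod 43 = 9^2 = 38
  -> A = 38
B = 20^11 mod 43  (bits of 11 = 1011)
  bit 0 = 1: r = r^2 * 20 mod 43 = 1^2 * 20 = 1*20 = 20
  bit 1 = 0: r = r^2 mod 43 = 20^2 = 13
  bit 2 = 1: r = r^2 * 20 mod 43 = 13^2 * 20 = 40*20 = 26
  bit 3 = 1: r = r^2 * 20 mod 43 = 26^2 * 20 = 31*20 = 18
  -> B = 18
s = B^a = 18^16 mod 43  (bits of 16 = 10000)
  bit 0 = 1: r = r^2 * 18 mod 43 = 1^2 * 18 = 1*18 = 18
  bit 1 = 0: r = r^2 mod 43 = 18^2 = 23
  bit 2 = 0: r = r^2 mod 43 = 23^2 = 13
  bit 3 = 0: r = r^2 mod 43 = 13^2 = 40
  bit 4 = 0: r = r^2 mod 43 = 40^2 = 9
  -> s = B^a = 9

Answer: 38 18 9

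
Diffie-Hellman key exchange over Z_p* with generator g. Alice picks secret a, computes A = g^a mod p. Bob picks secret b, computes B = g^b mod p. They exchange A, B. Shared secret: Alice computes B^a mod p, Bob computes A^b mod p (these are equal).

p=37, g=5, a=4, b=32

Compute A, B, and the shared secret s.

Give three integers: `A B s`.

A = 5^4 mod 37  (bits of 4 = 100)
  bit 0 = 1: r = r^2 * 5 mod 37 = 1^2 * 5 = 1*5 = 5
  bit 1 = 0: r = r^2 mod 37 = 5^2 = 25
  bit 2 = 0: r = r^2 mod 37 = 25^2 = 33
  -> A = 33
B = 5^32 mod 37  (bits of 32 = 100000)
  bit 0 = 1: r = r^2 * 5 mod 37 = 1^2 * 5 = 1*5 = 5
  bit 1 = 0: r = r^2 mod 37 = 5^2 = 25
  bit 2 = 0: r = r^2 mod 37 = 25^2 = 33
  bit 3 = 0: r = r^2 mod 37 = 33^2 = 16
  bit 4 = 0: r = r^2 mod 37 = 16^2 = 34
  bit 5 = 0: r = r^2 mod 37 = 34^2 = 9
  -> B = 9
s = B^a = 9^4 mod 37  (bits of 4 = 100)
  bit 0 = 1: r = r^2 * 9 mod 37 = 1^2 * 9 = 1*9 = 9
  bit 1 = 0: r = r^2 mod 37 = 9^2 = 7
  bit 2 = 0: r = r^2 mod 37 = 7^2 = 12
  -> s = B^a = 12

Answer: 33 9 12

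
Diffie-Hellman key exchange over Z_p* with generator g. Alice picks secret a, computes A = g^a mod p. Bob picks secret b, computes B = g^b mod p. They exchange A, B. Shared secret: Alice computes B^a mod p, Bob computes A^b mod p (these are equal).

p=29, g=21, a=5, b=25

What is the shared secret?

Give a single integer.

Answer: 11

Derivation:
A = 21^5 mod 29  (bits of 5 = 101)
  bit 0 = 1: r = r^2 * 21 mod 29 = 1^2 * 21 = 1*21 = 21
  bit 1 = 0: r = r^2 mod 29 = 21^2 = 6
  bit 2 = 1: r = r^2 * 21 mod 29 = 6^2 * 21 = 7*21 = 2
  -> A = 2
B = 21^25 mod 29  (bits of 25 = 11001)
  bit 0 = 1: r = r^2 * 21 mod 29 = 1^2 * 21 = 1*21 = 21
  bit 1 = 1: r = r^2 * 21 mod 29 = 21^2 * 21 = 6*21 = 10
  bit 2 = 0: r = r^2 mod 29 = 10^2 = 13
  bit 3 = 0: r = r^2 mod 29 = 13^2 = 24
  bit 4 = 1: r = r^2 * 21 mod 29 = 24^2 * 21 = 25*21 = 3
  -> B = 3
s = B^a = 3^5 mod 29  (bits of 5 = 101)
  bit 0 = 1: r = r^2 * 3 mod 29 = 1^2 * 3 = 1*3 = 3
  bit 1 = 0: r = r^2 mod 29 = 3^2 = 9
  bit 2 = 1: r = r^2 * 3 mod 29 = 9^2 * 3 = 23*3 = 11
  -> s = B^a = 11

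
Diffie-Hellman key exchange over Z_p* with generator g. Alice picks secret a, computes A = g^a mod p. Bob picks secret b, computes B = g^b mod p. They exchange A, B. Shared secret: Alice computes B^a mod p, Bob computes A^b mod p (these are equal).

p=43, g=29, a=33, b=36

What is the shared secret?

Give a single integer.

Answer: 11

Derivation:
A = 29^33 mod 43  (bits of 33 = 100001)
  bit 0 = 1: r = r^2 * 29 mod 43 = 1^2 * 29 = 1*29 = 29
  bit 1 = 0: r = r^2 mod 43 = 29^2 = 24
  bit 2 = 0: r = r^2 mod 43 = 24^2 = 17
  bit 3 = 0: r = r^2 mod 43 = 17^2 = 31
  bit 4 = 0: r = r^2 mod 43 = 31^2 = 15
  bit 5 = 1: r = r^2 * 29 mod 43 = 15^2 * 29 = 10*29 = 32
  -> A = 32
B = 29^36 mod 43  (bits of 36 = 100100)
  bit 0 = 1: r = r^2 * 29 mod 43 = 1^2 * 29 = 1*29 = 29
  bit 1 = 0: r = r^2 mod 43 = 29^2 = 24
  bit 2 = 0: r = r^2 mod 43 = 24^2 = 17
  bit 3 = 1: r = r^2 * 29 mod 43 = 17^2 * 29 = 31*29 = 39
  bit 4 = 0: r = r^2 mod 43 = 39^2 = 16
  bit 5 = 0: r = r^2 mod 43 = 16^2 = 41
  -> B = 41
s = B^a = 41^33 mod 43  (bits of 33 = 100001)
  bit 0 = 1: r = r^2 * 41 mod 43 = 1^2 * 41 = 1*41 = 41
  bit 1 = 0: r = r^2 mod 43 = 41^2 = 4
  bit 2 = 0: r = r^2 mod 43 = 4^2 = 16
  bit 3 = 0: r = r^2 mod 43 = 16^2 = 41
  bit 4 = 0: r = r^2 mod 43 = 41^2 = 4
  bit 5 = 1: r = r^2 * 41 mod 43 = 4^2 * 41 = 16*41 = 11
  -> s = B^a = 11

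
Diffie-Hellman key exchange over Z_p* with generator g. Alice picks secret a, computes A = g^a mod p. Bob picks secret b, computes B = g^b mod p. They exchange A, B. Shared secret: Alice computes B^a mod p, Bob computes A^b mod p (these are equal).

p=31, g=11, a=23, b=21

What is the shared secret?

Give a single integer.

Answer: 29

Derivation:
A = 11^23 mod 31  (bits of 23 = 10111)
  bit 0 = 1: r = r^2 * 11 mod 31 = 1^2 * 11 = 1*11 = 11
  bit 1 = 0: r = r^2 mod 31 = 11^2 = 28
  bit 2 = 1: r = r^2 * 11 mod 31 = 28^2 * 11 = 9*11 = 6
  bit 3 = 1: r = r^2 * 11 mod 31 = 6^2 * 11 = 5*11 = 24
  bit 4 = 1: r = r^2 * 11 mod 31 = 24^2 * 11 = 18*11 = 12
  -> A = 12
B = 11^21 mod 31  (bits of 21 = 10101)
  bit 0 = 1: r = r^2 * 11 mod 31 = 1^2 * 11 = 1*11 = 11
  bit 1 = 0: r = r^2 mod 31 = 11^2 = 28
  bit 2 = 1: r = r^2 * 11 mod 31 = 28^2 * 11 = 9*11 = 6
  bit 3 = 0: r = r^2 mod 31 = 6^2 = 5
  bit 4 = 1: r = r^2 * 11 mod 31 = 5^2 * 11 = 25*11 = 27
  -> B = 27
s = B^a = 27^23 mod 31  (bits of 23 = 10111)
  bit 0 = 1: r = r^2 * 27 mod 31 = 1^2 * 27 = 1*27 = 27
  bit 1 = 0: r = r^2 mod 31 = 27^2 = 16
  bit 2 = 1: r = r^2 * 27 mod 31 = 16^2 * 27 = 8*27 = 30
  bit 3 = 1: r = r^2 * 27 mod 31 = 30^2 * 27 = 1*27 = 27
  bit 4 = 1: r = r^2 * 27 mod 31 = 27^2 * 27 = 16*27 = 29
  -> s = B^a = 29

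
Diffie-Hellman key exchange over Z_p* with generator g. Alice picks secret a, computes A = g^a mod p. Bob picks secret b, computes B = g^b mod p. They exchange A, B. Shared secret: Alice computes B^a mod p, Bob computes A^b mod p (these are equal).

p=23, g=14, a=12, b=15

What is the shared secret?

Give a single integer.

A = 14^12 mod 23  (bits of 12 = 1100)
  bit 0 = 1: r = r^2 * 14 mod 23 = 1^2 * 14 = 1*14 = 14
  bit 1 = 1: r = r^2 * 14 mod 23 = 14^2 * 14 = 12*14 = 7
  bit 2 = 0: r = r^2 mod 23 = 7^2 = 3
  bit 3 = 0: r = r^2 mod 23 = 3^2 = 9
  -> A = 9
B = 14^15 mod 23  (bits of 15 = 1111)
  bit 0 = 1: r = r^2 * 14 mod 23 = 1^2 * 14 = 1*14 = 14
  bit 1 = 1: r = r^2 * 14 mod 23 = 14^2 * 14 = 12*14 = 7
  bit 2 = 1: r = r^2 * 14 mod 23 = 7^2 * 14 = 3*14 = 19
  bit 3 = 1: r = r^2 * 14 mod 23 = 19^2 * 14 = 16*14 = 17
  -> B = 17
s = B^a = 17^12 mod 23  (bits of 12 = 1100)
  bit 0 = 1: r = r^2 * 17 mod 23 = 1^2 * 17 = 1*17 = 17
  bit 1 = 1: r = r^2 * 17 mod 23 = 17^2 * 17 = 13*17 = 14
  bit 2 = 0: r = r^2 mod 23 = 14^2 = 12
  bit 3 = 0: r = r^2 mod 23 = 12^2 = 6
  -> s = B^a = 6

Answer: 6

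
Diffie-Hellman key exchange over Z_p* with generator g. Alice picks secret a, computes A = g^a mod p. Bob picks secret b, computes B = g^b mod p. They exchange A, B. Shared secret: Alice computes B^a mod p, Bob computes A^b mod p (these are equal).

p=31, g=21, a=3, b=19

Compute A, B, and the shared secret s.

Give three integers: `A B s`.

A = 21^3 mod 31  (bits of 3 = 11)
  bit 0 = 1: r = r^2 * 21 mod 31 = 1^2 * 21 = 1*21 = 21
  bit 1 = 1: r = r^2 * 21 mod 31 = 21^2 * 21 = 7*21 = 23
  -> A = 23
B = 21^19 mod 31  (bits of 19 = 10011)
  bit 0 = 1: r = r^2 * 21 mod 31 = 1^2 * 21 = 1*21 = 21
  bit 1 = 0: r = r^2 mod 31 = 21^2 = 7
  bit 2 = 0: r = r^2 mod 31 = 7^2 = 18
  bit 3 = 1: r = r^2 * 21 mod 31 = 18^2 * 21 = 14*21 = 15
  bit 4 = 1: r = r^2 * 21 mod 31 = 15^2 * 21 = 8*21 = 13
  -> B = 13
s = B^a = 13^3 mod 31  (bits of 3 = 11)
  bit 0 = 1: r = r^2 * 13 mod 31 = 1^2 * 13 = 1*13 = 13
  bit 1 = 1: r = r^2 * 13 mod 31 = 13^2 * 13 = 14*13 = 27
  -> s = B^a = 27

Answer: 23 13 27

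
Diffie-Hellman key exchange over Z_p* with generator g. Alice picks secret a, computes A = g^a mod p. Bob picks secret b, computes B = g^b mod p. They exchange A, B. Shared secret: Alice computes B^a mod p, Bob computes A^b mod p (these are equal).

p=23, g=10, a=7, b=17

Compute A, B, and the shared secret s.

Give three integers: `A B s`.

A = 10^7 mod 23  (bits of 7 = 111)
  bit 0 = 1: r = r^2 * 10 mod 23 = 1^2 * 10 = 1*10 = 10
  bit 1 = 1: r = r^2 * 10 mod 23 = 10^2 * 10 = 8*10 = 11
  bit 2 = 1: r = r^2 * 10 mod 23 = 11^2 * 10 = 6*10 = 14
  -> A = 14
B = 10^17 mod 23  (bits of 17 = 10001)
  bit 0 = 1: r = r^2 * 10 mod 23 = 1^2 * 10 = 1*10 = 10
  bit 1 = 0: r = r^2 mod 23 = 10^2 = 8
  bit 2 = 0: r = r^2 mod 23 = 8^2 = 18
  bit 3 = 0: r = r^2 mod 23 = 18^2 = 2
  bit 4 = 1: r = r^2 * 10 mod 23 = 2^2 * 10 = 4*10 = 17
  -> B = 17
s = B^a = 17^7 mod 23  (bits of 7 = 111)
  bit 0 = 1: r = r^2 * 17 mod 23 = 1^2 * 17 = 1*17 = 17
  bit 1 = 1: r = r^2 * 17 mod 23 = 17^2 * 17 = 13*17 = 14
  bit 2 = 1: r = r^2 * 17 mod 23 = 14^2 * 17 = 12*17 = 20
  -> s = B^a = 20

Answer: 14 17 20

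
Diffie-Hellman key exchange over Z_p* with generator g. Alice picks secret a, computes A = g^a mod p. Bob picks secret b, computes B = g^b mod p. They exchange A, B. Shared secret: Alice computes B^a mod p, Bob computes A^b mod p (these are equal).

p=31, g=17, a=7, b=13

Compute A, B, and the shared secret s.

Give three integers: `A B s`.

A = 17^7 mod 31  (bits of 7 = 111)
  bit 0 = 1: r = r^2 * 17 mod 31 = 1^2 * 17 = 1*17 = 17
  bit 1 = 1: r = r^2 * 17 mod 31 = 17^2 * 17 = 10*17 = 15
  bit 2 = 1: r = r^2 * 17 mod 31 = 15^2 * 17 = 8*17 = 12
  -> A = 12
B = 17^13 mod 31  (bits of 13 = 1101)
  bit 0 = 1: r = r^2 * 17 mod 31 = 1^2 * 17 = 1*17 = 17
  bit 1 = 1: r = r^2 * 17 mod 31 = 17^2 * 17 = 10*17 = 15
  bit 2 = 0: r = r^2 mod 31 = 15^2 = 8
  bit 3 = 1: r = r^2 * 17 mod 31 = 8^2 * 17 = 2*17 = 3
  -> B = 3
s = B^a = 3^7 mod 31  (bits of 7 = 111)
  bit 0 = 1: r = r^2 * 3 mod 31 = 1^2 * 3 = 1*3 = 3
  bit 1 = 1: r = r^2 * 3 mod 31 = 3^2 * 3 = 9*3 = 27
  bit 2 = 1: r = r^2 * 3 mod 31 = 27^2 * 3 = 16*3 = 17
  -> s = B^a = 17

Answer: 12 3 17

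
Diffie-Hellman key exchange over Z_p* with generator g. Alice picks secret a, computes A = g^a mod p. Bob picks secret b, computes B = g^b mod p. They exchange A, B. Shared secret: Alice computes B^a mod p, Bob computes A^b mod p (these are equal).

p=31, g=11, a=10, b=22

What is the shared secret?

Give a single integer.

A = 11^10 mod 31  (bits of 10 = 1010)
  bit 0 = 1: r = r^2 * 11 mod 31 = 1^2 * 11 = 1*11 = 11
  bit 1 = 0: r = r^2 mod 31 = 11^2 = 28
  bit 2 = 1: r = r^2 * 11 mod 31 = 28^2 * 11 = 9*11 = 6
  bit 3 = 0: r = r^2 mod 31 = 6^2 = 5
  -> A = 5
B = 11^22 mod 31  (bits of 22 = 10110)
  bit 0 = 1: r = r^2 * 11 mod 31 = 1^2 * 11 = 1*11 = 11
  bit 1 = 0: r = r^2 mod 31 = 11^2 = 28
  bit 2 = 1: r = r^2 * 11 mod 31 = 28^2 * 11 = 9*11 = 6
  bit 3 = 1: r = r^2 * 11 mod 31 = 6^2 * 11 = 5*11 = 24
  bit 4 = 0: r = r^2 mod 31 = 24^2 = 18
  -> B = 18
s = B^a = 18^10 mod 31  (bits of 10 = 1010)
  bit 0 = 1: r = r^2 * 18 mod 31 = 1^2 * 18 = 1*18 = 18
  bit 1 = 0: r = r^2 mod 31 = 18^2 = 14
  bit 2 = 1: r = r^2 * 18 mod 31 = 14^2 * 18 = 10*18 = 25
  bit 3 = 0: r = r^2 mod 31 = 25^2 = 5
  -> s = B^a = 5

Answer: 5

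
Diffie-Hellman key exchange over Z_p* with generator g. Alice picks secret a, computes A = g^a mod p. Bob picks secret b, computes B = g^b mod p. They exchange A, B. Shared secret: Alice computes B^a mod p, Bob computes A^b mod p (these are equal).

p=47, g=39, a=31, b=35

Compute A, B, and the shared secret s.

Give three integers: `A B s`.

Answer: 45 33 40

Derivation:
A = 39^31 mod 47  (bits of 31 = 11111)
  bit 0 = 1: r = r^2 * 39 mod 47 = 1^2 * 39 = 1*39 = 39
  bit 1 = 1: r = r^2 * 39 mod 47 = 39^2 * 39 = 17*39 = 5
  bit 2 = 1: r = r^2 * 39 mod 47 = 5^2 * 39 = 25*39 = 35
  bit 3 = 1: r = r^2 * 39 mod 47 = 35^2 * 39 = 3*39 = 23
  bit 4 = 1: r = r^2 * 39 mod 47 = 23^2 * 39 = 12*39 = 45
  -> A = 45
B = 39^35 mod 47  (bits of 35 = 100011)
  bit 0 = 1: r = r^2 * 39 mod 47 = 1^2 * 39 = 1*39 = 39
  bit 1 = 0: r = r^2 mod 47 = 39^2 = 17
  bit 2 = 0: r = r^2 mod 47 = 17^2 = 7
  bit 3 = 0: r = r^2 mod 47 = 7^2 = 2
  bit 4 = 1: r = r^2 * 39 mod 47 = 2^2 * 39 = 4*39 = 15
  bit 5 = 1: r = r^2 * 39 mod 47 = 15^2 * 39 = 37*39 = 33
  -> B = 33
s = B^a = 33^31 mod 47  (bits of 31 = 11111)
  bit 0 = 1: r = r^2 * 33 mod 47 = 1^2 * 33 = 1*33 = 33
  bit 1 = 1: r = r^2 * 33 mod 47 = 33^2 * 33 = 8*33 = 29
  bit 2 = 1: r = r^2 * 33 mod 47 = 29^2 * 33 = 42*33 = 23
  bit 3 = 1: r = r^2 * 33 mod 47 = 23^2 * 33 = 12*33 = 20
  bit 4 = 1: r = r^2 * 33 mod 47 = 20^2 * 33 = 24*33 = 40
  -> s = B^a = 40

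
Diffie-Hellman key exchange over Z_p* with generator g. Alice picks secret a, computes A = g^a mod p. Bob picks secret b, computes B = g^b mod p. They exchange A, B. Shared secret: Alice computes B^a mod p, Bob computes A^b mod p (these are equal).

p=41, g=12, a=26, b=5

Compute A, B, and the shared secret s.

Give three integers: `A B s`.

Answer: 5 3 9

Derivation:
A = 12^26 mod 41  (bits of 26 = 11010)
  bit 0 = 1: r = r^2 * 12 mod 41 = 1^2 * 12 = 1*12 = 12
  bit 1 = 1: r = r^2 * 12 mod 41 = 12^2 * 12 = 21*12 = 6
  bit 2 = 0: r = r^2 mod 41 = 6^2 = 36
  bit 3 = 1: r = r^2 * 12 mod 41 = 36^2 * 12 = 25*12 = 13
  bit 4 = 0: r = r^2 mod 41 = 13^2 = 5
  -> A = 5
B = 12^5 mod 41  (bits of 5 = 101)
  bit 0 = 1: r = r^2 * 12 mod 41 = 1^2 * 12 = 1*12 = 12
  bit 1 = 0: r = r^2 mod 41 = 12^2 = 21
  bit 2 = 1: r = r^2 * 12 mod 41 = 21^2 * 12 = 31*12 = 3
  -> B = 3
s = B^a = 3^26 mod 41  (bits of 26 = 11010)
  bit 0 = 1: r = r^2 * 3 mod 41 = 1^2 * 3 = 1*3 = 3
  bit 1 = 1: r = r^2 * 3 mod 41 = 3^2 * 3 = 9*3 = 27
  bit 2 = 0: r = r^2 mod 41 = 27^2 = 32
  bit 3 = 1: r = r^2 * 3 mod 41 = 32^2 * 3 = 40*3 = 38
  bit 4 = 0: r = r^2 mod 41 = 38^2 = 9
  -> s = B^a = 9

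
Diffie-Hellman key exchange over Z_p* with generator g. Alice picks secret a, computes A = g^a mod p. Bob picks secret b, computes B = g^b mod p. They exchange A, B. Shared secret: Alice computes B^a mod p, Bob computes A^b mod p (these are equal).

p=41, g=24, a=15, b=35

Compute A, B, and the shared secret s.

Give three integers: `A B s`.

A = 24^15 mod 41  (bits of 15 = 1111)
  bit 0 = 1: r = r^2 * 24 mod 41 = 1^2 * 24 = 1*24 = 24
  bit 1 = 1: r = r^2 * 24 mod 41 = 24^2 * 24 = 2*24 = 7
  bit 2 = 1: r = r^2 * 24 mod 41 = 7^2 * 24 = 8*24 = 28
  bit 3 = 1: r = r^2 * 24 mod 41 = 28^2 * 24 = 5*24 = 38
  -> A = 38
B = 24^35 mod 41  (bits of 35 = 100011)
  bit 0 = 1: r = r^2 * 24 mod 41 = 1^2 * 24 = 1*24 = 24
  bit 1 = 0: r = r^2 mod 41 = 24^2 = 2
  bit 2 = 0: r = r^2 mod 41 = 2^2 = 4
  bit 3 = 0: r = r^2 mod 41 = 4^2 = 16
  bit 4 = 1: r = r^2 * 24 mod 41 = 16^2 * 24 = 10*24 = 35
  bit 5 = 1: r = r^2 * 24 mod 41 = 35^2 * 24 = 36*24 = 3
  -> B = 3
s = B^a = 3^15 mod 41  (bits of 15 = 1111)
  bit 0 = 1: r = r^2 * 3 mod 41 = 1^2 * 3 = 1*3 = 3
  bit 1 = 1: r = r^2 * 3 mod 41 = 3^2 * 3 = 9*3 = 27
  bit 2 = 1: r = r^2 * 3 mod 41 = 27^2 * 3 = 32*3 = 14
  bit 3 = 1: r = r^2 * 3 mod 41 = 14^2 * 3 = 32*3 = 14
  -> s = B^a = 14

Answer: 38 3 14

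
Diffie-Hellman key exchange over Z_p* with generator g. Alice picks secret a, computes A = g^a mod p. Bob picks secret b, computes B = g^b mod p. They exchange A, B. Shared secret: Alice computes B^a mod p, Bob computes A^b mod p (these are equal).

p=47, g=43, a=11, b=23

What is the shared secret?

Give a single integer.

Answer: 46

Derivation:
A = 43^11 mod 47  (bits of 11 = 1011)
  bit 0 = 1: r = r^2 * 43 mod 47 = 1^2 * 43 = 1*43 = 43
  bit 1 = 0: r = r^2 mod 47 = 43^2 = 16
  bit 2 = 1: r = r^2 * 43 mod 47 = 16^2 * 43 = 21*43 = 10
  bit 3 = 1: r = r^2 * 43 mod 47 = 10^2 * 43 = 6*43 = 23
  -> A = 23
B = 43^23 mod 47  (bits of 23 = 10111)
  bit 0 = 1: r = r^2 * 43 mod 47 = 1^2 * 43 = 1*43 = 43
  bit 1 = 0: r = r^2 mod 47 = 43^2 = 16
  bit 2 = 1: r = r^2 * 43 mod 47 = 16^2 * 43 = 21*43 = 10
  bit 3 = 1: r = r^2 * 43 mod 47 = 10^2 * 43 = 6*43 = 23
  bit 4 = 1: r = r^2 * 43 mod 47 = 23^2 * 43 = 12*43 = 46
  -> B = 46
s = B^a = 46^11 mod 47  (bits of 11 = 1011)
  bit 0 = 1: r = r^2 * 46 mod 47 = 1^2 * 46 = 1*46 = 46
  bit 1 = 0: r = r^2 mod 47 = 46^2 = 1
  bit 2 = 1: r = r^2 * 46 mod 47 = 1^2 * 46 = 1*46 = 46
  bit 3 = 1: r = r^2 * 46 mod 47 = 46^2 * 46 = 1*46 = 46
  -> s = B^a = 46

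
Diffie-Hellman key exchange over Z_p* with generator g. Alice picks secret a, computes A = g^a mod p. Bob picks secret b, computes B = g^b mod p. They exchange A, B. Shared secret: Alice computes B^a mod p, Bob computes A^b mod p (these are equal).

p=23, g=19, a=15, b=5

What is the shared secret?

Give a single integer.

A = 19^15 mod 23  (bits of 15 = 1111)
  bit 0 = 1: r = r^2 * 19 mod 23 = 1^2 * 19 = 1*19 = 19
  bit 1 = 1: r = r^2 * 19 mod 23 = 19^2 * 19 = 16*19 = 5
  bit 2 = 1: r = r^2 * 19 mod 23 = 5^2 * 19 = 2*19 = 15
  bit 3 = 1: r = r^2 * 19 mod 23 = 15^2 * 19 = 18*19 = 20
  -> A = 20
B = 19^5 mod 23  (bits of 5 = 101)
  bit 0 = 1: r = r^2 * 19 mod 23 = 1^2 * 19 = 1*19 = 19
  bit 1 = 0: r = r^2 mod 23 = 19^2 = 16
  bit 2 = 1: r = r^2 * 19 mod 23 = 16^2 * 19 = 3*19 = 11
  -> B = 11
s = B^a = 11^15 mod 23  (bits of 15 = 1111)
  bit 0 = 1: r = r^2 * 11 mod 23 = 1^2 * 11 = 1*11 = 11
  bit 1 = 1: r = r^2 * 11 mod 23 = 11^2 * 11 = 6*11 = 20
  bit 2 = 1: r = r^2 * 11 mod 23 = 20^2 * 11 = 9*11 = 7
  bit 3 = 1: r = r^2 * 11 mod 23 = 7^2 * 11 = 3*11 = 10
  -> s = B^a = 10

Answer: 10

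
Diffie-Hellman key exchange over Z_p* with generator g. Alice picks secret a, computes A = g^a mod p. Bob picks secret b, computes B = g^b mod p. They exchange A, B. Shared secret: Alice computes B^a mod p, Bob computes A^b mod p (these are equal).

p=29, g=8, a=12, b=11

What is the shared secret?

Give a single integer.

A = 8^12 mod 29  (bits of 12 = 1100)
  bit 0 = 1: r = r^2 * 8 mod 29 = 1^2 * 8 = 1*8 = 8
  bit 1 = 1: r = r^2 * 8 mod 29 = 8^2 * 8 = 6*8 = 19
  bit 2 = 0: r = r^2 mod 29 = 19^2 = 13
  bit 3 = 0: r = r^2 mod 29 = 13^2 = 24
  -> A = 24
B = 8^11 mod 29  (bits of 11 = 1011)
  bit 0 = 1: r = r^2 * 8 mod 29 = 1^2 * 8 = 1*8 = 8
  bit 1 = 0: r = r^2 mod 29 = 8^2 = 6
  bit 2 = 1: r = r^2 * 8 mod 29 = 6^2 * 8 = 7*8 = 27
  bit 3 = 1: r = r^2 * 8 mod 29 = 27^2 * 8 = 4*8 = 3
  -> B = 3
s = B^a = 3^12 mod 29  (bits of 12 = 1100)
  bit 0 = 1: r = r^2 * 3 mod 29 = 1^2 * 3 = 1*3 = 3
  bit 1 = 1: r = r^2 * 3 mod 29 = 3^2 * 3 = 9*3 = 27
  bit 2 = 0: r = r^2 mod 29 = 27^2 = 4
  bit 3 = 0: r = r^2 mod 29 = 4^2 = 16
  -> s = B^a = 16

Answer: 16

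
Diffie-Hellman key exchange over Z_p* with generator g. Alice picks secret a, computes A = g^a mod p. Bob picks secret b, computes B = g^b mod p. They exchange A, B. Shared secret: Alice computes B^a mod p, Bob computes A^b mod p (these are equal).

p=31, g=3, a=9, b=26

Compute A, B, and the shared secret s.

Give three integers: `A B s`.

A = 3^9 mod 31  (bits of 9 = 1001)
  bit 0 = 1: r = r^2 * 3 mod 31 = 1^2 * 3 = 1*3 = 3
  bit 1 = 0: r = r^2 mod 31 = 3^2 = 9
  bit 2 = 0: r = r^2 mod 31 = 9^2 = 19
  bit 3 = 1: r = r^2 * 3 mod 31 = 19^2 * 3 = 20*3 = 29
  -> A = 29
B = 3^26 mod 31  (bits of 26 = 11010)
  bit 0 = 1: r = r^2 * 3 mod 31 = 1^2 * 3 = 1*3 = 3
  bit 1 = 1: r = r^2 * 3 mod 31 = 3^2 * 3 = 9*3 = 27
  bit 2 = 0: r = r^2 mod 31 = 27^2 = 16
  bit 3 = 1: r = r^2 * 3 mod 31 = 16^2 * 3 = 8*3 = 24
  bit 4 = 0: r = r^2 mod 31 = 24^2 = 18
  -> B = 18
s = B^a = 18^9 mod 31  (bits of 9 = 1001)
  bit 0 = 1: r = r^2 * 18 mod 31 = 1^2 * 18 = 1*18 = 18
  bit 1 = 0: r = r^2 mod 31 = 18^2 = 14
  bit 2 = 0: r = r^2 mod 31 = 14^2 = 10
  bit 3 = 1: r = r^2 * 18 mod 31 = 10^2 * 18 = 7*18 = 2
  -> s = B^a = 2

Answer: 29 18 2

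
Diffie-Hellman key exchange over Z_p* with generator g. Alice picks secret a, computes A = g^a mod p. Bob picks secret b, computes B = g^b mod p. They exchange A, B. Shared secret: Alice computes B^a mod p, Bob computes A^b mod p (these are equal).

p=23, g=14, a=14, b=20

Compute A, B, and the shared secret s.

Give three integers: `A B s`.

A = 14^14 mod 23  (bits of 14 = 1110)
  bit 0 = 1: r = r^2 * 14 mod 23 = 1^2 * 14 = 1*14 = 14
  bit 1 = 1: r = r^2 * 14 mod 23 = 14^2 * 14 = 12*14 = 7
  bit 2 = 1: r = r^2 * 14 mod 23 = 7^2 * 14 = 3*14 = 19
  bit 3 = 0: r = r^2 mod 23 = 19^2 = 16
  -> A = 16
B = 14^20 mod 23  (bits of 20 = 10100)
  bit 0 = 1: r = r^2 * 14 mod 23 = 1^2 * 14 = 1*14 = 14
  bit 1 = 0: r = r^2 mod 23 = 14^2 = 12
  bit 2 = 1: r = r^2 * 14 mod 23 = 12^2 * 14 = 6*14 = 15
  bit 3 = 0: r = r^2 mod 23 = 15^2 = 18
  bit 4 = 0: r = r^2 mod 23 = 18^2 = 2
  -> B = 2
s = B^a = 2^14 mod 23  (bits of 14 = 1110)
  bit 0 = 1: r = r^2 * 2 mod 23 = 1^2 * 2 = 1*2 = 2
  bit 1 = 1: r = r^2 * 2 mod 23 = 2^2 * 2 = 4*2 = 8
  bit 2 = 1: r = r^2 * 2 mod 23 = 8^2 * 2 = 18*2 = 13
  bit 3 = 0: r = r^2 mod 23 = 13^2 = 8
  -> s = B^a = 8

Answer: 16 2 8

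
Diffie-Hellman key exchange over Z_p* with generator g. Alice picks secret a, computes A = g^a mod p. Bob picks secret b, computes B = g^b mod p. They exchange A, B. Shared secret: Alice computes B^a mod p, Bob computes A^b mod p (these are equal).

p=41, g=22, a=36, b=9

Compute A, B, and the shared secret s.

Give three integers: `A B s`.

Answer: 25 35 23

Derivation:
A = 22^36 mod 41  (bits of 36 = 100100)
  bit 0 = 1: r = r^2 * 22 mod 41 = 1^2 * 22 = 1*22 = 22
  bit 1 = 0: r = r^2 mod 41 = 22^2 = 33
  bit 2 = 0: r = r^2 mod 41 = 33^2 = 23
  bit 3 = 1: r = r^2 * 22 mod 41 = 23^2 * 22 = 37*22 = 35
  bit 4 = 0: r = r^2 mod 41 = 35^2 = 36
  bit 5 = 0: r = r^2 mod 41 = 36^2 = 25
  -> A = 25
B = 22^9 mod 41  (bits of 9 = 1001)
  bit 0 = 1: r = r^2 * 22 mod 41 = 1^2 * 22 = 1*22 = 22
  bit 1 = 0: r = r^2 mod 41 = 22^2 = 33
  bit 2 = 0: r = r^2 mod 41 = 33^2 = 23
  bit 3 = 1: r = r^2 * 22 mod 41 = 23^2 * 22 = 37*22 = 35
  -> B = 35
s = B^a = 35^36 mod 41  (bits of 36 = 100100)
  bit 0 = 1: r = r^2 * 35 mod 41 = 1^2 * 35 = 1*35 = 35
  bit 1 = 0: r = r^2 mod 41 = 35^2 = 36
  bit 2 = 0: r = r^2 mod 41 = 36^2 = 25
  bit 3 = 1: r = r^2 * 35 mod 41 = 25^2 * 35 = 10*35 = 22
  bit 4 = 0: r = r^2 mod 41 = 22^2 = 33
  bit 5 = 0: r = r^2 mod 41 = 33^2 = 23
  -> s = B^a = 23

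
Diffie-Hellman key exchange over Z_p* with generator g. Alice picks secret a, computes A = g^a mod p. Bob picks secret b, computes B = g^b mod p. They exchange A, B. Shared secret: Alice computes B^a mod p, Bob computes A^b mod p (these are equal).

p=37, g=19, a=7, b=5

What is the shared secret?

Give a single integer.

A = 19^7 mod 37  (bits of 7 = 111)
  bit 0 = 1: r = r^2 * 19 mod 37 = 1^2 * 19 = 1*19 = 19
  bit 1 = 1: r = r^2 * 19 mod 37 = 19^2 * 19 = 28*19 = 14
  bit 2 = 1: r = r^2 * 19 mod 37 = 14^2 * 19 = 11*19 = 24
  -> A = 24
B = 19^5 mod 37  (bits of 5 = 101)
  bit 0 = 1: r = r^2 * 19 mod 37 = 1^2 * 19 = 1*19 = 19
  bit 1 = 0: r = r^2 mod 37 = 19^2 = 28
  bit 2 = 1: r = r^2 * 19 mod 37 = 28^2 * 19 = 7*19 = 22
  -> B = 22
s = B^a = 22^7 mod 37  (bits of 7 = 111)
  bit 0 = 1: r = r^2 * 22 mod 37 = 1^2 * 22 = 1*22 = 22
  bit 1 = 1: r = r^2 * 22 mod 37 = 22^2 * 22 = 3*22 = 29
  bit 2 = 1: r = r^2 * 22 mod 37 = 29^2 * 22 = 27*22 = 2
  -> s = B^a = 2

Answer: 2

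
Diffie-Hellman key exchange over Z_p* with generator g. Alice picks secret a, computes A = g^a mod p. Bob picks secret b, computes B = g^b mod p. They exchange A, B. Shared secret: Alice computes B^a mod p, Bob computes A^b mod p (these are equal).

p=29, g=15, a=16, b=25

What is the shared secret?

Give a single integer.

A = 15^16 mod 29  (bits of 16 = 10000)
  bit 0 = 1: r = r^2 * 15 mod 29 = 1^2 * 15 = 1*15 = 15
  bit 1 = 0: r = r^2 mod 29 = 15^2 = 22
  bit 2 = 0: r = r^2 mod 29 = 22^2 = 20
  bit 3 = 0: r = r^2 mod 29 = 20^2 = 23
  bit 4 = 0: r = r^2 mod 29 = 23^2 = 7
  -> A = 7
B = 15^25 mod 29  (bits of 25 = 11001)
  bit 0 = 1: r = r^2 * 15 mod 29 = 1^2 * 15 = 1*15 = 15
  bit 1 = 1: r = r^2 * 15 mod 29 = 15^2 * 15 = 22*15 = 11
  bit 2 = 0: r = r^2 mod 29 = 11^2 = 5
  bit 3 = 0: r = r^2 mod 29 = 5^2 = 25
  bit 4 = 1: r = r^2 * 15 mod 29 = 25^2 * 15 = 16*15 = 8
  -> B = 8
s = B^a = 8^16 mod 29  (bits of 16 = 10000)
  bit 0 = 1: r = r^2 * 8 mod 29 = 1^2 * 8 = 1*8 = 8
  bit 1 = 0: r = r^2 mod 29 = 8^2 = 6
  bit 2 = 0: r = r^2 mod 29 = 6^2 = 7
  bit 3 = 0: r = r^2 mod 29 = 7^2 = 20
  bit 4 = 0: r = r^2 mod 29 = 20^2 = 23
  -> s = B^a = 23

Answer: 23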